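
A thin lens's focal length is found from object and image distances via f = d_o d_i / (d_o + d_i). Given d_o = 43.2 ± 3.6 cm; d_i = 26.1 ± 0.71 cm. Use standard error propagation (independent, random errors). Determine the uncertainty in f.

∂f/∂d_o = (d_i/(d_o+d_i))² = 0.142;  ∂f/∂d_i = (d_o/(d_o+d_i))² = 0.389
δf = √((∂f/∂d_o · δd_o)² + (∂f/∂d_i · δd_i)²) = √(0.261 + 0.0761) = 0.580 cm

0.580 cm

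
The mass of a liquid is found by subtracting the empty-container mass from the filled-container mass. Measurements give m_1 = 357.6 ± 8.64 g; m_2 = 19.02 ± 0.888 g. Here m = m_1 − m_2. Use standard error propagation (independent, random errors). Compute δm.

8.69 g

Each term contributes (cᵢ δxᵢ)² to (δm)²:
  (δm_1)² = 74.6;  (δm_2)² = 0.789
δm = √(75.4) = 8.69 g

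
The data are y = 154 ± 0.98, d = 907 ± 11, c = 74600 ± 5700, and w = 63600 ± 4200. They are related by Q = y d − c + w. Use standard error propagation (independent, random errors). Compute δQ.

Let p = y·d = 1.4e+05. δp/p = √((1·δy/y)² + (1·δd/d)²) = √(4.05e-05 + 0.000147) = 0.0137, so δp = 1910.
Q = p − c + w: δQ = √(δp² + δc² + δw²) = √(3.66e+06 + 3.25e+07 + 1.76e+07) = 7330

7330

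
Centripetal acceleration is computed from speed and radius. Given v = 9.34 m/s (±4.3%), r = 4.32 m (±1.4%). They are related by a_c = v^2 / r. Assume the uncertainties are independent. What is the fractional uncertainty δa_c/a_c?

0.0871

For a monomial a_c ∝ v^2, r^-1, fractional errors add in quadrature:
  (2·δv/v)² = (2×0.0430)² = 0.00740;  (-1·δr/r)² = (-1×0.0140)² = 0.000196
δa_c/a_c = √(0.00759) = 0.0871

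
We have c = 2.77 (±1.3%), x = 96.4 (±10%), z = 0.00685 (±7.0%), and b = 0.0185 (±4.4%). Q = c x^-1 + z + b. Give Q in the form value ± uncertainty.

Let p = c·x^-1 = 0.0287. δp/p = √((1·δc/c)² + (-1·δx/x)²) = √(0.000169 + 0.0100) = 0.101, so δp = 0.00290.
Q = p + z + b: δQ = √(δp² + δz² + δb²) = √(8.4e-06 + 2.3e-07 + 6.63e-07) = 0.00305
Q = 0.0541.

0.0541 ± 0.00305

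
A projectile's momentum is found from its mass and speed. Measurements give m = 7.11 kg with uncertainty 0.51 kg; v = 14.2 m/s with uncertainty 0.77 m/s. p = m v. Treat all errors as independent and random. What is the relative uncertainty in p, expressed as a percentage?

8.99%

p is a product of powers, so relative uncertainties combine in quadrature:
  (1·δm/m)² = (1×0.0717)² = 0.00515;  (1·δv/v)² = (1×0.0542)² = 0.00294
δp/p = √(0.00809) = 0.0899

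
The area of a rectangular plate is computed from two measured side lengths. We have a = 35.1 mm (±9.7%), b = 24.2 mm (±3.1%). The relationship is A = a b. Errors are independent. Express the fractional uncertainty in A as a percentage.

Products/powers → add relative errors in quadrature, weighted by exponent:
  (1·δa/a)² = (1×0.0970)² = 0.00941;  (1·δb/b)² = (1×0.0310)² = 0.000961
δA/A = √(0.0104) = 0.102

10.2%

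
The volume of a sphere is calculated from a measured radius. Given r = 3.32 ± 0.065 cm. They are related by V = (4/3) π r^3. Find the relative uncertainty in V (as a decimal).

0.0587

For a monomial V ∝ r^3, fractional errors add in quadrature:
  (3·δr/r)² = (3×0.0196)² = 0.00345
δV/V = √(0.00345) = 0.0587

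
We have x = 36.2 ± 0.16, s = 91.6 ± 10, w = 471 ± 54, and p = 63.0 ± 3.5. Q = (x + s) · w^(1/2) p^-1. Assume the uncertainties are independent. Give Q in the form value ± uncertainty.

Let u = x + s = 128. δu = √(δx² + δs²) = √(0.0256 + 100) = 10.0, so δu/u = 0.0783.
Q is then a monomial in u, w, p:
δQ/Q = √((δu/u)² + (½·δw/w)² + (-1·δp/p)²) = √(0.00612 + 0.00329 + 0.00309) = 0.112
Q = 44.0, so δQ = 0.112 × 44.0 = 4.92.

44.0 ± 4.92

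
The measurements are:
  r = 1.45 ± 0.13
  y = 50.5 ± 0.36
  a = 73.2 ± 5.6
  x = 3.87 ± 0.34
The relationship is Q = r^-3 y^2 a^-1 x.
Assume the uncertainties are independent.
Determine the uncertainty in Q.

Relative error in a monomial: (δQ/Q)² = Σ (nᵢ · δxᵢ/xᵢ)².
  (-3·δr/r)² = (-3×0.0897)² = 0.0723;  (2·δy/y)² = (2×0.00713)² = 0.000203;  (-1·δa/a)² = (-1×0.0765)² = 0.00585;  (1·δx/x)² = (1×0.0879)² = 0.00772
δQ/Q = √(0.0861) = 0.293
Q = 44.2, so δQ = 0.293 × 44.2 = 13.0.

13.0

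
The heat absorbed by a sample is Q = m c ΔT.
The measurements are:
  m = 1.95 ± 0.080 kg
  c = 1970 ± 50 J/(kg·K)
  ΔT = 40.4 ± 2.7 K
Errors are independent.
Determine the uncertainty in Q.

Q is a product of powers, so relative uncertainties combine in quadrature:
  (1·δm/m)² = (1×0.0410)² = 0.00168;  (1·δc/c)² = (1×0.0254)² = 0.000644;  (1·δΔT/ΔT)² = (1×0.0668)² = 0.00447
δQ/Q = √(0.00679) = 0.0824
Q = 1.55e+05 J, so δQ = 0.0824 × 1.55e+05 = 12800 J.

12800 J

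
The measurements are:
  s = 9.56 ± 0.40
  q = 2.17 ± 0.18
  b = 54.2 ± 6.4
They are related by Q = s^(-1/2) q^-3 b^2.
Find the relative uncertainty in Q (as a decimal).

Q is a product of powers, so relative uncertainties combine in quadrature:
  (−½·δs/s)² = (-0.5×0.0418)² = 0.000438;  (-3·δq/q)² = (-3×0.0829)² = 0.0619;  (2·δb/b)² = (2×0.118)² = 0.0558
δQ/Q = √(0.118) = 0.344

0.344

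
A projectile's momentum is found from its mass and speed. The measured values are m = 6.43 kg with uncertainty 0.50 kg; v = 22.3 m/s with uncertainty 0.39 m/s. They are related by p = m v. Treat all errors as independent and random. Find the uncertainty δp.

11.4 kg·m/s

Products/powers → add relative errors in quadrature, weighted by exponent:
  (1·δm/m)² = (1×0.0778)² = 0.00605;  (1·δv/v)² = (1×0.0175)² = 0.000306
δp/p = √(0.00635) = 0.0797
p = 143 kg·m/s, so δp = 0.0797 × 143 = 11.4 kg·m/s.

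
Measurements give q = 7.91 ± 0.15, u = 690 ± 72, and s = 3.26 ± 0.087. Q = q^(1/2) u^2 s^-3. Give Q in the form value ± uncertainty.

38600 ± 8650

Each factor contributes (exponent × relative error)² to (δQ/Q)²:
  (½·δq/q)² = (0.5×0.0190)² = 8.99e-05;  (2·δu/u)² = (2×0.104)² = 0.0436;  (-3·δs/s)² = (-3×0.0267)² = 0.00641
δQ/Q = √(0.0501) = 0.224
Q = 38600, so δQ = 0.224 × 38600 = 8650.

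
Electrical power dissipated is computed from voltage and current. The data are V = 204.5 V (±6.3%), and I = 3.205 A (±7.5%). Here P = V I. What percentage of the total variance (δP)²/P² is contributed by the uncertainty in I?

58.6%

(δP/P)² = (1·δV/V)² + (1·δI/I)²
  V term: (1×0.0630)² = 0.00397
  I term: (1×0.0750)² = 0.00562
Total = 0.00959. Share from I = 0.00562/0.00959 = 0.586.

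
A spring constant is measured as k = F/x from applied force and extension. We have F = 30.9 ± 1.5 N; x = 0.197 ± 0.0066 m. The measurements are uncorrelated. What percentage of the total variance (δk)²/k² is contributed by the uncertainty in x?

(δk/k)² = (1·δF/F)² + (-1·δx/x)²
  F term: (1×0.0485)² = 0.00236
  x term: (-1×0.0335)² = 0.00112
Total = 0.00348. Share from x = 0.00112/0.00348 = 0.323.

32.3%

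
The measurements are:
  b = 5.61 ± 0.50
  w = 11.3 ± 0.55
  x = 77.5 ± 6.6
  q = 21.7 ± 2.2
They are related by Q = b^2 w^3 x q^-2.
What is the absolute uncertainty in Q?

Products/powers → add relative errors in quadrature, weighted by exponent:
  (2·δb/b)² = (2×0.0891)² = 0.0318;  (3·δw/w)² = (3×0.0487)² = 0.0213;  (1·δx/x)² = (1×0.0852)² = 0.00725;  (-2·δq/q)² = (-2×0.101)² = 0.0411
δQ/Q = √(0.101) = 0.319
Q = 7470, so δQ = 0.319 × 7470 = 2380.

2380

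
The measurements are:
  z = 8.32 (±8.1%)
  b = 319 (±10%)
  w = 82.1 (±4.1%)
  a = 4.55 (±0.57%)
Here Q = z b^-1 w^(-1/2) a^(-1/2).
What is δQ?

0.000176

For a monomial Q ∝ z, b^-1, w^(-1/2), a^(-1/2), fractional errors add in quadrature:
  (1·δz/z)² = (1×0.0810)² = 0.00656;  (-1·δb/b)² = (-1×0.100)² = 0.0100;  (−½·δw/w)² = (-0.5×0.0410)² = 0.000420;  (−½·δa/a)² = (-0.5×0.00570)² = 8.12e-06
δQ/Q = √(0.0170) = 0.130
Q = 0.00135, so δQ = 0.130 × 0.00135 = 0.000176.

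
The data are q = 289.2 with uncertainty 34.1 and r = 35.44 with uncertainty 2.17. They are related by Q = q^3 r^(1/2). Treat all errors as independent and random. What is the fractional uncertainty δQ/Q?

Relative error in a monomial: (δQ/Q)² = Σ (nᵢ · δxᵢ/xᵢ)².
  (3·δq/q)² = (3×0.118)² = 0.125;  (½·δr/r)² = (0.5×0.0612)² = 0.000937
δQ/Q = √(0.126) = 0.355

0.355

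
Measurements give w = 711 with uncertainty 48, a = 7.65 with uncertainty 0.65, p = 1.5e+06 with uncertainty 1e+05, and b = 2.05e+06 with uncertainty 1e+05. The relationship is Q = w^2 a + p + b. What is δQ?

Let h = w^2·a = 3.87e+06. δh/h = √((2·δw/w)² + (1·δa/a)²) = √(0.0182 + 0.00722) = 0.160, so δh = 6.17e+05.
Q = h + p + b: δQ = √(δh² + δp² + δb²) = √(3.81e+11 + 1e+10 + 1e+10) = 6.33e+05

6.33e+05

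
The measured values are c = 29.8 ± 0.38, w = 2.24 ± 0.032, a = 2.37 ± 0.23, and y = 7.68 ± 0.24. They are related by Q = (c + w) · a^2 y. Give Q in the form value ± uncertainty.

1380 ± 272

Let u = c + w = 32.0. δu = √(δc² + δw²) = √(0.144 + 0.00102) = 0.381, so δu/u = 0.0119.
Q is then a monomial in u, a, y:
δQ/Q = √((δu/u)² + (2·δa/a)² + (1·δy/y)²) = √(0.000142 + 0.0377 + 0.000977) = 0.197
Q = 1380, so δQ = 0.197 × 1380 = 272.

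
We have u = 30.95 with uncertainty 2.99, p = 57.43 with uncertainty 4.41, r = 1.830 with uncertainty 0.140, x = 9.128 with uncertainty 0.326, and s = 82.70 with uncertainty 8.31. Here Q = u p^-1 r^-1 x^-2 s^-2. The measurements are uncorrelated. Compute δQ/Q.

0.258

Products/powers → add relative errors in quadrature, weighted by exponent:
  (1·δu/u)² = (1×0.0966)² = 0.00933;  (-1·δp/p)² = (-1×0.0768)² = 0.00590;  (-1·δr/r)² = (-1×0.0765)² = 0.00585;  (-2·δx/x)² = (-2×0.0357)² = 0.00510;  (-2·δs/s)² = (-2×0.100)² = 0.0404
δQ/Q = √(0.0666) = 0.258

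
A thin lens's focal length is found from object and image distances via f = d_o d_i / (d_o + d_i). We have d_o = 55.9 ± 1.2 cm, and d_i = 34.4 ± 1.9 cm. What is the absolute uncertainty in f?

0.749 cm

∂f/∂d_o = (d_i/(d_o+d_i))² = 0.145;  ∂f/∂d_i = (d_o/(d_o+d_i))² = 0.383
δf = √((∂f/∂d_o · δd_o)² + (∂f/∂d_i · δd_i)²) = √(0.0303 + 0.530) = 0.749 cm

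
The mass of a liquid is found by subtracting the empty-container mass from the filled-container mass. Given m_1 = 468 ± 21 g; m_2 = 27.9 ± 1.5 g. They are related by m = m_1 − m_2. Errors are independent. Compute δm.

21.1 g

For a sum/difference, combine absolute errors in quadrature:
  (δm_1)² = 441;  (δm_2)² = 2.25
δm = √(443) = 21.1 g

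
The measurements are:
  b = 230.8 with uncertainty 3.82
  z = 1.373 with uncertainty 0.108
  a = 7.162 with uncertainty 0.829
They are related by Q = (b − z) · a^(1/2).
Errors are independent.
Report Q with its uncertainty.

614.0 ± 37.0

Let u = b − z = 229.4. δu = √(δb² + δz²) = √(14.6 + 0.0117) = 3.82, so δu/u = 0.0167.
Q is then a monomial in u, a:
δQ/Q = √((δu/u)² + (½·δa/a)²) = √(0.000277 + 0.00335) = 0.0602
Q = 614.0, so δQ = 0.0602 × 614.0 = 37.0.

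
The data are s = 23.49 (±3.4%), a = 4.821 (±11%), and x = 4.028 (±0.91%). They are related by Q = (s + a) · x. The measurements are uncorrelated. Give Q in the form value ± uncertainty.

Let u = s + a = 28.31. δu = √(δs² + δa²) = √(0.638 + 0.281) = 0.959, so δu/u = 0.0339.
Q is then a monomial in u, x:
δQ/Q = √((δu/u)² + (1·δx/x)²) = √(0.00115 + 8.28e-05) = 0.0351
Q = 114.0, so δQ = 0.0351 × 114.0 = 4.00.

114.0 ± 4.00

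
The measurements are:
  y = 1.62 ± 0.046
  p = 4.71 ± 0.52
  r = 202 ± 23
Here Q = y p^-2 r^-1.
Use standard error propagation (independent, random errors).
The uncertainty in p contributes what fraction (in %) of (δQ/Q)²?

(δQ/Q)² = (1·δy/y)² + (-2·δp/p)² + (-1·δr/r)²
  y term: (1×0.0284)² = 0.000806
  p term: (-2×0.110)² = 0.0488
  r term: (-1×0.114)² = 0.0130
Total = 0.0625. Share from p = 0.0488/0.0625 = 0.780.

78.0%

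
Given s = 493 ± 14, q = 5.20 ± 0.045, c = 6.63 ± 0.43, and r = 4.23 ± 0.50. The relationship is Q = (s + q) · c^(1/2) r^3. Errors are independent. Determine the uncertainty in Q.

34700

Let u = s + q = 498. δu = √(δs² + δq²) = √(196 + 0.00202) = 14.0, so δu/u = 0.0281.
Q is then a monomial in u, c, r:
δQ/Q = √((δu/u)² + (½·δc/c)² + (3·δr/r)²) = √(0.000790 + 0.00105 + 0.126) = 0.357
Q = 97100, so δQ = 0.357 × 97100 = 34700.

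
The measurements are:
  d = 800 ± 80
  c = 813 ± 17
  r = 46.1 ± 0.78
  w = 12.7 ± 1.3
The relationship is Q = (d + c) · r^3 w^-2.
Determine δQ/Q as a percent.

Let u = d + c = 1610. δu = √(δd² + δc²) = √(6400 + 289) = 81.8, so δu/u = 0.0507.
Q is then a monomial in u, r, w:
δQ/Q = √((δu/u)² + (3·δr/r)² + (-2·δw/w)²) = √(0.00257 + 0.00258 + 0.0419) = 0.217

21.7%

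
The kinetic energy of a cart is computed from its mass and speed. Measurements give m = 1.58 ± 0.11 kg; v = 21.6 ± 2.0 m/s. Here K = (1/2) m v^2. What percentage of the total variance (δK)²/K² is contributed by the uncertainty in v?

(δK/K)² = (1·δm/m)² + (2·δv/v)²
  m term: (1×0.0696)² = 0.00485
  v term: (2×0.0926)² = 0.0343
Total = 0.0391. Share from v = 0.0343/0.0391 = 0.876.

87.6%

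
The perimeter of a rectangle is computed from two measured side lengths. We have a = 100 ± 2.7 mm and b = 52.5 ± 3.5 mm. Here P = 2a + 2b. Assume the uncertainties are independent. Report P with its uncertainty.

Absolute uncertainties add in quadrature for a linear combination:
  (2·δa)² = 29.2;  (2·δb)² = 49.0
δP = √(78.2) = 8.84 mm
P = 305 mm.

305 ± 8.84 mm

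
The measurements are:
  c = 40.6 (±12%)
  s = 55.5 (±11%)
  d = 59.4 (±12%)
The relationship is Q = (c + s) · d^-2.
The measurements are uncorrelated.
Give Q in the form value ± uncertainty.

0.0272 ± 0.00690

Let u = c + s = 96.1. δu = √(δc² + δs²) = √(23.7 + 37.3) = 7.81, so δu/u = 0.0813.
Q is then a monomial in u, d:
δQ/Q = √((δu/u)² + (-2·δd/d)²) = √(0.00661 + 0.0576) = 0.253
Q = 0.0272, so δQ = 0.253 × 0.0272 = 0.00690.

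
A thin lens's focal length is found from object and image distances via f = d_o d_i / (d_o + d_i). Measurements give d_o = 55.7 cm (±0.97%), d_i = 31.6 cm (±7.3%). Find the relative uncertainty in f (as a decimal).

∂f/∂d_o = (d_i/(d_o+d_i))² = 0.131;  ∂f/∂d_i = (d_o/(d_o+d_i))² = 0.407
δf = √((∂f/∂d_o · δd_o)² + (∂f/∂d_i · δd_i)²) = √(0.00501 + 0.882) = 0.942 cm
f = 20.2 cm, so δf/f = 0.942/20.2 = 0.0467.

0.0467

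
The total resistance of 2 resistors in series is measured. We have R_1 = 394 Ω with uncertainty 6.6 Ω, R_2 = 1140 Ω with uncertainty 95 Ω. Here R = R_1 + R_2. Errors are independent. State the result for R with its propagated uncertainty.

1530 ± 95.2 Ω

Each term contributes (cᵢ δxᵢ)² to (δR)²:
  (δR_1)² = 43.6;  (δR_2)² = 9020
δR = √(9070) = 95.2 Ω
R = 1530 Ω.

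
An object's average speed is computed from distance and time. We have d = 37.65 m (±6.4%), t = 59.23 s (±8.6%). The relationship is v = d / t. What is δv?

0.0681 m/s

Relative error in a monomial: (δv/v)² = Σ (nᵢ · δxᵢ/xᵢ)².
  (1·δd/d)² = (1×0.0640)² = 0.00410;  (-1·δt/t)² = (-1×0.0860)² = 0.00740
δv/v = √(0.0115) = 0.107
v = 0.6357 m/s, so δv = 0.107 × 0.6357 = 0.0681 m/s.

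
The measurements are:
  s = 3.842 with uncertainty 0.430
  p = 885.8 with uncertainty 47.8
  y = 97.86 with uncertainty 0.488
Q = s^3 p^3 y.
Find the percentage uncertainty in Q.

Products/powers → add relative errors in quadrature, weighted by exponent:
  (3·δs/s)² = (3×0.112)² = 0.113;  (3·δp/p)² = (3×0.0540)² = 0.0262;  (1·δy/y)² = (1×0.00499)² = 2.49e-05
δQ/Q = √(0.139) = 0.373

37.3%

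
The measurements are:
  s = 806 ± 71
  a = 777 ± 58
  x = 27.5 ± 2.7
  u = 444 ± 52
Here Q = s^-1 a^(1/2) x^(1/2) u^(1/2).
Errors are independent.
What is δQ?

0.468

For a monomial Q ∝ s^-1, a^(1/2), x^(1/2), u^(1/2), fractional errors add in quadrature:
  (-1·δs/s)² = (-1×0.0881)² = 0.00776;  (½·δa/a)² = (0.5×0.0746)² = 0.00139;  (½·δx/x)² = (0.5×0.0982)² = 0.00241;  (½·δu/u)² = (0.5×0.117)² = 0.00343
δQ/Q = √(0.0150) = 0.122
Q = 3.82, so δQ = 0.122 × 3.82 = 0.468.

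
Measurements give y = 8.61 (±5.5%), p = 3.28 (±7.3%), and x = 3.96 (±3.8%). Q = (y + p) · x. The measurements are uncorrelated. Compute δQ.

Let u = y + p = 11.9. δu = √(δy² + δp²) = √(0.224 + 0.0573) = 0.531, so δu/u = 0.0446.
Q is then a monomial in u, x:
δQ/Q = √((δu/u)² + (1·δx/x)²) = √(0.00199 + 0.00144) = 0.0586
Q = 47.1, so δQ = 0.0586 × 47.1 = 2.76.

2.76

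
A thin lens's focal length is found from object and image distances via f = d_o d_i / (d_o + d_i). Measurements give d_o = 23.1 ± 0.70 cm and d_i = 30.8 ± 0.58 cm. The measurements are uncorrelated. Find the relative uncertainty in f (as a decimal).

0.0191

∂f/∂d_o = (d_i/(d_o+d_i))² = 0.327;  ∂f/∂d_i = (d_o/(d_o+d_i))² = 0.184
δf = √((∂f/∂d_o · δd_o)² + (∂f/∂d_i · δd_i)²) = √(0.0522 + 0.0113) = 0.252 cm
f = 13.2 cm, so δf/f = 0.252/13.2 = 0.0191.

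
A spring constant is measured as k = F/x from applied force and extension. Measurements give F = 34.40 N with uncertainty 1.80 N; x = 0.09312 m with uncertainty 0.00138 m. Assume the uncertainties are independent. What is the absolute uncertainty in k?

20.1 N/m

Relative error in a monomial: (δk/k)² = Σ (nᵢ · δxᵢ/xᵢ)².
  (1·δF/F)² = (1×0.0523)² = 0.00274;  (-1·δx/x)² = (-1×0.0148)² = 0.000220
δk/k = √(0.00296) = 0.0544
k = 369.4 N/m, so δk = 0.0544 × 369.4 = 20.1 N/m.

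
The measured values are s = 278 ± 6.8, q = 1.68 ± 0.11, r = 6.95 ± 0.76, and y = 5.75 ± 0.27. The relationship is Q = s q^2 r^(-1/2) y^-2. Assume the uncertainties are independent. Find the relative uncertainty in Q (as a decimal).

Since Q is a product/quotient, work with relative uncertainties:
  (1·δs/s)² = (1×0.0245)² = 0.000598;  (2·δq/q)² = (2×0.0655)² = 0.0171;  (−½·δr/r)² = (-0.5×0.109)² = 0.00299;  (-2·δy/y)² = (-2×0.0470)² = 0.00882
δQ/Q = √(0.0296) = 0.172

0.172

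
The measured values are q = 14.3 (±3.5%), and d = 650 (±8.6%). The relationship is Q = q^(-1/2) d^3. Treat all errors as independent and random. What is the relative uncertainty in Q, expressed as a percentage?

Since Q is a product/quotient, work with relative uncertainties:
  (−½·δq/q)² = (-0.5×0.0350)² = 0.000306;  (3·δd/d)² = (3×0.0860)² = 0.0666
δQ/Q = √(0.0669) = 0.259

25.9%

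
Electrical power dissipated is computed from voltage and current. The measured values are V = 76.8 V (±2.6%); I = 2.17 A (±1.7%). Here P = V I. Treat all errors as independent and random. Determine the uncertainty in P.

5.18 W

Products/powers → add relative errors in quadrature, weighted by exponent:
  (1·δV/V)² = (1×0.0260)² = 0.000676;  (1·δI/I)² = (1×0.0170)² = 0.000289
δP/P = √(0.000965) = 0.0311
P = 167 W, so δP = 0.0311 × 167 = 5.18 W.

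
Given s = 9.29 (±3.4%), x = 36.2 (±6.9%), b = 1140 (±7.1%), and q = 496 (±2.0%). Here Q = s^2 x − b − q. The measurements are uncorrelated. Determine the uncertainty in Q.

313

Let p = s^2·x = 3120. δp/p = √((2·δs/s)² + (1·δx/x)²) = √(0.00462 + 0.00476) = 0.0969, so δp = 303.
Q = p − b − q: δQ = √(δp² + δb² + δq²) = √(91600 + 6550 + 98.4) = 313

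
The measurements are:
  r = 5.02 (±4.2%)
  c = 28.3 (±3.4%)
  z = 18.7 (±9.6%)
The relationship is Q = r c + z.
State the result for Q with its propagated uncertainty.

Let p = r·c = 142. δp/p = √((1·δr/r)² + (1·δc/c)²) = √(0.00176 + 0.00116) = 0.0540, so δp = 7.68.
Q = p + z: δQ = √(δp² + δz²) = √(58.9 + 3.22) = 7.88
Q = 161.

161 ± 7.88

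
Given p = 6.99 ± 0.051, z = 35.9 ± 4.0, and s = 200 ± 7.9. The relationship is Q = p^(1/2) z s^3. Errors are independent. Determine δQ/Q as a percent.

Relative error in a monomial: (δQ/Q)² = Σ (nᵢ · δxᵢ/xᵢ)².
  (½·δp/p)² = (0.5×0.00730)² = 1.33e-05;  (1·δz/z)² = (1×0.111)² = 0.0124;  (3·δs/s)² = (3×0.0395)² = 0.0140
δQ/Q = √(0.0265) = 0.163

16.3%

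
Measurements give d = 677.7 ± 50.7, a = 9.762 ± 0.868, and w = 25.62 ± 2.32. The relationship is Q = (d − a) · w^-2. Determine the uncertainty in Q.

Let u = d − a = 667.9. δu = √(δd² + δa²) = √(2570 + 0.753) = 50.7, so δu/u = 0.0759.
Q is then a monomial in u, w:
δQ/Q = √((δu/u)² + (-2·δw/w)²) = √(0.00576 + 0.0328) = 0.196
Q = 1.018, so δQ = 0.196 × 1.018 = 0.200.

0.200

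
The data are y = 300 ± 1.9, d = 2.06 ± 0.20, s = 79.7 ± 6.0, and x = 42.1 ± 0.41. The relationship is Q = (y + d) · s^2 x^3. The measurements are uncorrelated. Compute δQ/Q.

Let u = y + d = 302. δu = √(δy² + δd²) = √(3.61 + 0.0400) = 1.91, so δu/u = 0.00632.
Q is then a monomial in u, s, x:
δQ/Q = √((δu/u)² + (2·δs/s)² + (3·δx/x)²) = √(4e-05 + 0.0227 + 0.000854) = 0.154

0.154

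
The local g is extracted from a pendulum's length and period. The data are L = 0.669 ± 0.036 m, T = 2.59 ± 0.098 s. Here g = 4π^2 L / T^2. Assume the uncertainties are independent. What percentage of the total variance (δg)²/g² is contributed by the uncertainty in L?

33.6%

(δg/g)² = (1·δL/L)² + (-2·δT/T)²
  L term: (1×0.0538)² = 0.00290
  T term: (-2×0.0378)² = 0.00573
Total = 0.00862. Share from L = 0.00290/0.00862 = 0.336.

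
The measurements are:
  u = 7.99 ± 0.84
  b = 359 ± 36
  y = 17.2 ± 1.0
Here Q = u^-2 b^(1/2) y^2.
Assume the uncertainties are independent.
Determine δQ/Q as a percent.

24.5%

Products/powers → add relative errors in quadrature, weighted by exponent:
  (-2·δu/u)² = (-2×0.105)² = 0.0442;  (½·δb/b)² = (0.5×0.100)² = 0.00251;  (2·δy/y)² = (2×0.0581)² = 0.0135
δQ/Q = √(0.0602) = 0.245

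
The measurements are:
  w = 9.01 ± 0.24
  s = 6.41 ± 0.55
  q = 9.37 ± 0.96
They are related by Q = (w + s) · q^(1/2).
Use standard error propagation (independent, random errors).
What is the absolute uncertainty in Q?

3.04

Let u = w + s = 15.4. δu = √(δw² + δs²) = √(0.0576 + 0.303) = 0.600, so δu/u = 0.0389.
Q is then a monomial in u, q:
δQ/Q = √((δu/u)² + (½·δq/q)²) = √(0.00151 + 0.00262) = 0.0643
Q = 47.2, so δQ = 0.0643 × 47.2 = 3.04.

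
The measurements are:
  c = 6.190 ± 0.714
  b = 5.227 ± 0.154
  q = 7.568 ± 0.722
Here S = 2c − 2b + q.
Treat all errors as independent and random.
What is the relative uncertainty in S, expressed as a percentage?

17.2%

For a sum/difference, combine absolute errors in quadrature:
  (2·δc)² = 2.04;  (2·δb)² = 0.0949;  (δq)² = 0.521
δS = √(2.66) = 1.63
S = 9.494, so δS/S = 1.63/9.494 = 0.172.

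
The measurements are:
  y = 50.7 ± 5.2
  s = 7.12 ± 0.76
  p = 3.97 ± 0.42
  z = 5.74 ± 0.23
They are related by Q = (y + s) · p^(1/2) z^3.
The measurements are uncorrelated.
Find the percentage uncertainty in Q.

16.0%

Let u = y + s = 57.8. δu = √(δy² + δs²) = √(27.0 + 0.578) = 5.26, so δu/u = 0.0909.
Q is then a monomial in u, p, z:
δQ/Q = √((δu/u)² + (½·δp/p)² + (3·δz/z)²) = √(0.00826 + 0.00280 + 0.0145) = 0.160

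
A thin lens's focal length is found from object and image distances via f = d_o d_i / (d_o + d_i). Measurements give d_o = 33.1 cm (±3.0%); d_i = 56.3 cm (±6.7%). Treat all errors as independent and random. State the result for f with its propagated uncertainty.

20.8 ± 0.650 cm

∂f/∂d_o = (d_i/(d_o+d_i))² = 0.397;  ∂f/∂d_i = (d_o/(d_o+d_i))² = 0.137
δf = √((∂f/∂d_o · δd_o)² + (∂f/∂d_i · δd_i)²) = √(0.155 + 0.267) = 0.650 cm
f = 20.8 cm.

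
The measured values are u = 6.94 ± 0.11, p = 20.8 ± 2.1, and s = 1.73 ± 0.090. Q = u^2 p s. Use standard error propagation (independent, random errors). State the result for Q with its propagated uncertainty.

Relative error in a monomial: (δQ/Q)² = Σ (nᵢ · δxᵢ/xᵢ)².
  (2·δu/u)² = (2×0.0159)² = 0.00100;  (1·δp/p)² = (1×0.101)² = 0.0102;  (1·δs/s)² = (1×0.0520)² = 0.00271
δQ/Q = √(0.0139) = 0.118
Q = 1730, so δQ = 0.118 × 1730 = 204.

1730 ± 204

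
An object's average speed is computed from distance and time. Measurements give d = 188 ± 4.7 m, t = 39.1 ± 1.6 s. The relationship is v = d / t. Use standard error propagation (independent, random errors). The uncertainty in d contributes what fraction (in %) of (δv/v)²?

27.2%

(δv/v)² = (1·δd/d)² + (-1·δt/t)²
  d term: (1×0.0250)² = 0.000625
  t term: (-1×0.0409)² = 0.00167
Total = 0.00230. Share from d = 0.000625/0.00230 = 0.272.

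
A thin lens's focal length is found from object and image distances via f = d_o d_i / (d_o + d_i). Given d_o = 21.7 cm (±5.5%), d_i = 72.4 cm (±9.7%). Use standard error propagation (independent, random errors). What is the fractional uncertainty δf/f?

0.0479

∂f/∂d_o = (d_i/(d_o+d_i))² = 0.592;  ∂f/∂d_i = (d_o/(d_o+d_i))² = 0.0532
δf = √((∂f/∂d_o · δd_o)² + (∂f/∂d_i · δd_i)²) = √(0.499 + 0.139) = 0.799 cm
f = 16.7 cm, so δf/f = 0.799/16.7 = 0.0479.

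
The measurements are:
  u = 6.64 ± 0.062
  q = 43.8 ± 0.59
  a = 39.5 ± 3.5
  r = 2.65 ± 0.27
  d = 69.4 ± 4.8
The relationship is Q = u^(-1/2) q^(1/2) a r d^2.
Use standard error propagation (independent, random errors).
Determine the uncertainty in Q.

Q is a product of powers, so relative uncertainties combine in quadrature:
  (−½·δu/u)² = (-0.5×0.00934)² = 2.18e-05;  (½·δq/q)² = (0.5×0.0135)² = 4.54e-05;  (1·δa/a)² = (1×0.0886)² = 0.00785;  (1·δr/r)² = (1×0.102)² = 0.0104;  (2·δd/d)² = (2×0.0692)² = 0.0191
δQ/Q = √(0.0374) = 0.193
Q = 1.29e+06, so δQ = 0.193 × 1.29e+06 = 2.51e+05.

2.51e+05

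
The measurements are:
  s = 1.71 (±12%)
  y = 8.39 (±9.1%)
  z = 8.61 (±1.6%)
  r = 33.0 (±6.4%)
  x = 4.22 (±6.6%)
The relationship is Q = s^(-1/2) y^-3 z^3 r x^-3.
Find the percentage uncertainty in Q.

Q is a product of powers, so relative uncertainties combine in quadrature:
  (−½·δs/s)² = (-0.5×0.120)² = 0.00360;  (-3·δy/y)² = (-3×0.0910)² = 0.0745;  (3·δz/z)² = (3×0.0160)² = 0.00230;  (1·δr/r)² = (1×0.0640)² = 0.00410;  (-3·δx/x)² = (-3×0.0660)² = 0.0392
δQ/Q = √(0.124) = 0.352

35.2%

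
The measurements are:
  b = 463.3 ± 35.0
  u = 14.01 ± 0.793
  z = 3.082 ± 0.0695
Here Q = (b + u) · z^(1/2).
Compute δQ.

Let w = b + u = 477.3. δw = √(δb² + δu²) = √(1220 + 0.629) = 35.0, so δw/w = 0.0733.
Q is then a monomial in w, z:
δQ/Q = √((δw/w)² + (½·δz/z)²) = √(0.00538 + 0.000127) = 0.0742
Q = 837.9, so δQ = 0.0742 × 837.9 = 62.2.

62.2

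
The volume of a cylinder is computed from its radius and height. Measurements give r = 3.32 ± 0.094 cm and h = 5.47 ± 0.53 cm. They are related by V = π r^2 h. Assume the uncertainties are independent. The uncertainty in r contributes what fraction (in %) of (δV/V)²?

(δV/V)² = (2·δr/r)² + (1·δh/h)²
  r term: (2×0.0283)² = 0.00321
  h term: (1×0.0969)² = 0.00939
Total = 0.0126. Share from r = 0.00321/0.0126 = 0.255.

25.5%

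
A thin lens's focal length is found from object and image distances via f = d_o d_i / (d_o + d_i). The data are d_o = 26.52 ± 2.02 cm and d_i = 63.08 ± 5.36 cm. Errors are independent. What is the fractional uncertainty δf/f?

∂f/∂d_o = (d_i/(d_o+d_i))² = 0.496;  ∂f/∂d_i = (d_o/(d_o+d_i))² = 0.0876
δf = √((∂f/∂d_o · δd_o)² + (∂f/∂d_i · δd_i)²) = √(1.00 + 0.220) = 1.11 cm
f = 18.67 cm, so δf/f = 1.11/18.67 = 0.0592.

0.0592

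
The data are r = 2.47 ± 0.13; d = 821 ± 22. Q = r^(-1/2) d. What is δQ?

Products/powers → add relative errors in quadrature, weighted by exponent:
  (−½·δr/r)² = (-0.5×0.0526)² = 0.000693;  (1·δd/d)² = (1×0.0268)² = 0.000718
δQ/Q = √(0.00141) = 0.0376
Q = 522, so δQ = 0.0376 × 522 = 19.6.

19.6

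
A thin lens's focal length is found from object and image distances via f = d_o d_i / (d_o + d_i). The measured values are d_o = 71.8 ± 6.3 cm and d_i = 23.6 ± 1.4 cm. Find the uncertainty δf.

∂f/∂d_o = (d_i/(d_o+d_i))² = 0.0612;  ∂f/∂d_i = (d_o/(d_o+d_i))² = 0.566
δf = √((∂f/∂d_o · δd_o)² + (∂f/∂d_i · δd_i)²) = √(0.149 + 0.629) = 0.882 cm

0.882 cm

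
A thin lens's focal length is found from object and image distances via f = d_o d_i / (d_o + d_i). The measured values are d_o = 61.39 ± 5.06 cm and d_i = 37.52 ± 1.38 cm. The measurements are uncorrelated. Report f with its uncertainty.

23.29 ± 0.902 cm

∂f/∂d_o = (d_i/(d_o+d_i))² = 0.144;  ∂f/∂d_i = (d_o/(d_o+d_i))² = 0.385
δf = √((∂f/∂d_o · δd_o)² + (∂f/∂d_i · δd_i)²) = √(0.530 + 0.283) = 0.902 cm
f = 23.29 cm.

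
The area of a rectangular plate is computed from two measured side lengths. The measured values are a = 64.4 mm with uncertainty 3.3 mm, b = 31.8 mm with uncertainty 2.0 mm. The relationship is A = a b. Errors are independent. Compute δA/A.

Products/powers → add relative errors in quadrature, weighted by exponent:
  (1·δa/a)² = (1×0.0512)² = 0.00263;  (1·δb/b)² = (1×0.0629)² = 0.00396
δA/A = √(0.00658) = 0.0811

0.0811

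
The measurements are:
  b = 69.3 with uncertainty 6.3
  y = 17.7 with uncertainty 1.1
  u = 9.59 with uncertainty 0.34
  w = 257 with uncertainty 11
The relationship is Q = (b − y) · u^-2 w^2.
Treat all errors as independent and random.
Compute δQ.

6170

Let h = b − y = 51.6. δh = √(δb² + δy²) = √(39.7 + 1.21) = 6.40, so δh/h = 0.124.
Q is then a monomial in h, u, w:
δQ/Q = √((δh/h)² + (-2·δu/u)² + (2·δw/w)²) = √(0.0154 + 0.00503 + 0.00733) = 0.166
Q = 37100, so δQ = 0.166 × 37100 = 6170.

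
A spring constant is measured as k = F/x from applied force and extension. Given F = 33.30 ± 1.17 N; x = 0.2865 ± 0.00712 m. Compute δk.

5.00 N/m

k is a product of powers, so relative uncertainties combine in quadrature:
  (1·δF/F)² = (1×0.0351)² = 0.00123;  (-1·δx/x)² = (-1×0.0249)² = 0.000618
δk/k = √(0.00185) = 0.0430
k = 116.2 N/m, so δk = 0.0430 × 116.2 = 5.00 N/m.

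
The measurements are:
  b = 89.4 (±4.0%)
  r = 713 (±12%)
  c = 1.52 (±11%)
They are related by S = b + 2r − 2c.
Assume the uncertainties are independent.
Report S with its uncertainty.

Absolute uncertainties add in quadrature for a linear combination:
  (δb)² = 12.8;  (2·δr)² = 29300;  (2·δc)² = 0.112
δS = √(29300) = 171
S = 1510.

1510 ± 171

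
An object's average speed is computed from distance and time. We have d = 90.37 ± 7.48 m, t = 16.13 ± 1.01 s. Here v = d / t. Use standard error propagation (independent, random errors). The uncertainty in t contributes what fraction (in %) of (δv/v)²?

36.4%

(δv/v)² = (1·δd/d)² + (-1·δt/t)²
  d term: (1×0.0828)² = 0.00685
  t term: (-1×0.0626)² = 0.00392
Total = 0.0108. Share from t = 0.00392/0.0108 = 0.364.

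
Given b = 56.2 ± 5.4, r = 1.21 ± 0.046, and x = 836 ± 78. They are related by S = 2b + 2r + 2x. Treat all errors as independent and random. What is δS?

Sums and differences: (δS)² = Σ (cᵢ δxᵢ)².
  (2·δb)² = 117;  (2·δr)² = 0.00846;  (2·δx)² = 24300
δS = √(24500) = 156

156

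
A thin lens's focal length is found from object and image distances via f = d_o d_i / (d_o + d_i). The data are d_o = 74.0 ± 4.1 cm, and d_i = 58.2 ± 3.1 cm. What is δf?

∂f/∂d_o = (d_i/(d_o+d_i))² = 0.194;  ∂f/∂d_i = (d_o/(d_o+d_i))² = 0.313
δf = √((∂f/∂d_o · δd_o)² + (∂f/∂d_i · δd_i)²) = √(0.631 + 0.943) = 1.25 cm

1.25 cm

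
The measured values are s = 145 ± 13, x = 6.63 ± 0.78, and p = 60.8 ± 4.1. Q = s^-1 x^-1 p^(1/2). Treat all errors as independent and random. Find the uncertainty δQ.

0.00123

Relative error in a monomial: (δQ/Q)² = Σ (nᵢ · δxᵢ/xᵢ)².
  (-1·δs/s)² = (-1×0.0897)² = 0.00804;  (-1·δx/x)² = (-1×0.118)² = 0.0138;  (½·δp/p)² = (0.5×0.0674)² = 0.00114
δQ/Q = √(0.0230) = 0.152
Q = 0.00811, so δQ = 0.152 × 0.00811 = 0.00123.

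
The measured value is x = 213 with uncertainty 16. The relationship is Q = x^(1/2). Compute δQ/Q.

Relative error in a monomial: (δQ/Q)² = Σ (nᵢ · δxᵢ/xᵢ)².
  (½·δx/x)² = (0.5×0.0751)² = 0.00141
δQ/Q = √(0.00141) = 0.0376

0.0376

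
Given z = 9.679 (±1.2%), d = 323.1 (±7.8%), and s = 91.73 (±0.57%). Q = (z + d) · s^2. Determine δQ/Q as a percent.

Let u = z + d = 332.8. δu = √(δz² + δd²) = √(0.0135 + 635) = 25.2, so δu/u = 0.0757.
Q is then a monomial in u, s:
δQ/Q = √((δu/u)² + (2·δs/s)²) = √(0.00574 + 0.000130) = 0.0766

7.66%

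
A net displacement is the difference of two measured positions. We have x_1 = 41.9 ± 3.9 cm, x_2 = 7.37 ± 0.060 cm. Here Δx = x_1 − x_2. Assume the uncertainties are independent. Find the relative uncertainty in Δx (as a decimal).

Δx is a linear combination, so absolute uncertainties add in quadrature:
  (δx_1)² = 15.2;  (δx_2)² = 0.00360
δΔx = √(15.2) = 3.90 cm
Δx = 34.5 cm, so δΔx/Δx = 3.90/34.5 = 0.113.

0.113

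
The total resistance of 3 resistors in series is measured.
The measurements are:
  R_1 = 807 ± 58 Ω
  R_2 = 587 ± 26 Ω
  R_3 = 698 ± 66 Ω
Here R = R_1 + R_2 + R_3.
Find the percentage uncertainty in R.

4.38%

R is a linear combination, so absolute uncertainties add in quadrature:
  (δR_1)² = 3360;  (δR_2)² = 676;  (δR_3)² = 4360
δR = √(8400) = 91.6 Ω
R = 2090 Ω, so δR/R = 91.6/2090 = 0.0438.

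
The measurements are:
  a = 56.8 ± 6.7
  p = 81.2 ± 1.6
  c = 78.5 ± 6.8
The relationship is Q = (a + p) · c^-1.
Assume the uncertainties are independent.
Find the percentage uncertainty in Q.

10.00%

Let u = a + p = 138. δu = √(δa² + δp²) = √(44.9 + 2.56) = 6.89, so δu/u = 0.0499.
Q is then a monomial in u, c:
δQ/Q = √((δu/u)² + (-1·δc/c)²) = √(0.00249 + 0.00750) = 0.1000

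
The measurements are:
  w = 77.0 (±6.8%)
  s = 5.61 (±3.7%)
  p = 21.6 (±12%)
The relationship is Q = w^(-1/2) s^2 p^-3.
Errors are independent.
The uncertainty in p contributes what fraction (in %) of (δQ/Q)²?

(δQ/Q)² = (−½·δw/w)² + (2·δs/s)² + (-3·δp/p)²
  w term: (-0.5×0.0680)² = 0.00116
  s term: (2×0.0370)² = 0.00548
  p term: (-3×0.120)² = 0.130
Total = 0.136. Share from p = 0.130/0.136 = 0.951.

95.1%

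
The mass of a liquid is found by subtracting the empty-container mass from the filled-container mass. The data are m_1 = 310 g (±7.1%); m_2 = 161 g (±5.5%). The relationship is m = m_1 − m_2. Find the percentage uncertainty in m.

Sums and differences: (δm)² = Σ (cᵢ δxᵢ)².
  (δm_1)² = 484;  (δm_2)² = 78.4
δm = √(563) = 23.7 g
m = 149 g, so δm/m = 23.7/149 = 0.159.

15.9%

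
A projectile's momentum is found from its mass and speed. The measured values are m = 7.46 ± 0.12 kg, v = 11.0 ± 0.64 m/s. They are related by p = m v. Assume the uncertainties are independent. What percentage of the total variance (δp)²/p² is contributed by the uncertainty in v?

(δp/p)² = (1·δm/m)² + (1·δv/v)²
  m term: (1×0.0161)² = 0.000259
  v term: (1×0.0582)² = 0.00339
Total = 0.00364. Share from v = 0.00339/0.00364 = 0.929.

92.9%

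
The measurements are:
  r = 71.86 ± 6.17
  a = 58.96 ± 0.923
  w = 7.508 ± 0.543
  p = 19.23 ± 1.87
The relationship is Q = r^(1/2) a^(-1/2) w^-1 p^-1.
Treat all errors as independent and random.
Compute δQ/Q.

0.129

Products/powers → add relative errors in quadrature, weighted by exponent:
  (½·δr/r)² = (0.5×0.0859)² = 0.00184;  (−½·δa/a)² = (-0.5×0.0157)² = 6.13e-05;  (-1·δw/w)² = (-1×0.0723)² = 0.00523;  (-1·δp/p)² = (-1×0.0972)² = 0.00946
δQ/Q = √(0.0166) = 0.129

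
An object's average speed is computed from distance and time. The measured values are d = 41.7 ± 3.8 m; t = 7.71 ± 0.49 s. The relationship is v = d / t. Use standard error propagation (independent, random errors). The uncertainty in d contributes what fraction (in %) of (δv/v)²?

(δv/v)² = (1·δd/d)² + (-1·δt/t)²
  d term: (1×0.0911)² = 0.00830
  t term: (-1×0.0636)² = 0.00404
Total = 0.0123. Share from d = 0.00830/0.0123 = 0.673.

67.3%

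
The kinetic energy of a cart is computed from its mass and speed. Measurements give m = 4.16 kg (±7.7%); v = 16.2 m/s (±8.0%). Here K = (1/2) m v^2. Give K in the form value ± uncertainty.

Since K is a product/quotient, work with relative uncertainties:
  (1·δm/m)² = (1×0.0770)² = 0.00593;  (2·δv/v)² = (2×0.0800)² = 0.0256
δK/K = √(0.0315) = 0.178
K = 546 J, so δK = 0.178 × 546 = 96.9 J.

546 ± 96.9 J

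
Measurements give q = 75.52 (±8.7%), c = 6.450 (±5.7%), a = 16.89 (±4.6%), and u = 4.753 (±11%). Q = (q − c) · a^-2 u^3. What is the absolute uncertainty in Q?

Let w = q − c = 69.07. δw = √(δq² + δc²) = √(43.2 + 0.135) = 6.58, so δw/w = 0.0953.
Q is then a monomial in w, a, u:
δQ/Q = √((δw/w)² + (-2·δa/a)² + (3·δu/u)²) = √(0.00908 + 0.00846 + 0.109) = 0.356
Q = 26.00, so δQ = 0.356 × 26.00 = 9.24.

9.24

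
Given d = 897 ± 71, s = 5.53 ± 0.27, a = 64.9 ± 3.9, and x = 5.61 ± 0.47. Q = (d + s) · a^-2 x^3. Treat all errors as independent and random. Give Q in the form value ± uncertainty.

Let u = d + s = 903. δu = √(δd² + δs²) = √(5040 + 0.0729) = 71.0, so δu/u = 0.0787.
Q is then a monomial in u, a, x:
δQ/Q = √((δu/u)² + (-2·δa/a)² + (3·δx/x)²) = √(0.00619 + 0.0144 + 0.0632) = 0.289
Q = 37.8, so δQ = 0.289 × 37.8 = 11.0.

37.8 ± 11.0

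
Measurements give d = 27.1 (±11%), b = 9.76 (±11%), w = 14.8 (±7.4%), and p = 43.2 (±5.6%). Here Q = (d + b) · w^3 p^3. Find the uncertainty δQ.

Let u = d + b = 36.9. δu = √(δd² + δb²) = √(8.89 + 1.15) = 3.17, so δu/u = 0.0860.
Q is then a monomial in u, w, p:
δQ/Q = √((δu/u)² + (3·δw/w)² + (3·δp/p)²) = √(0.00739 + 0.0493 + 0.0282) = 0.291
Q = 9.63e+09, so δQ = 0.291 × 9.63e+09 = 2.81e+09.

2.81e+09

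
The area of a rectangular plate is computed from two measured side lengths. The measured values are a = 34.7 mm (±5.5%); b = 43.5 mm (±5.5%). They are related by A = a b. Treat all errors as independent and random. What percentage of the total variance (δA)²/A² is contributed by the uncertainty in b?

(δA/A)² = (1·δa/a)² + (1·δb/b)²
  a term: (1×0.0550)² = 0.00302
  b term: (1×0.0550)² = 0.00302
Total = 0.00605. Share from b = 0.00302/0.00605 = 0.500.

50.0%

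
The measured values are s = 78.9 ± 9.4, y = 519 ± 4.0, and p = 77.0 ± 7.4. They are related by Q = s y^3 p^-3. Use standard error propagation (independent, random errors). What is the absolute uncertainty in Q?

7560

Relative error in a monomial: (δQ/Q)² = Σ (nᵢ · δxᵢ/xᵢ)².
  (1·δs/s)² = (1×0.119)² = 0.0142;  (3·δy/y)² = (3×0.00771)² = 0.000535;  (-3·δp/p)² = (-3×0.0961)² = 0.0831
δQ/Q = √(0.0979) = 0.313
Q = 24200, so δQ = 0.313 × 24200 = 7560.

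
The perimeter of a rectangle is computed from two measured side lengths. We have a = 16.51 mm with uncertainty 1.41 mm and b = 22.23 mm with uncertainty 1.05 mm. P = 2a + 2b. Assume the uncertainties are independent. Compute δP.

3.52 mm

Absolute uncertainties add in quadrature for a linear combination:
  (2·δa)² = 7.95;  (2·δb)² = 4.41
δP = √(12.4) = 3.52 mm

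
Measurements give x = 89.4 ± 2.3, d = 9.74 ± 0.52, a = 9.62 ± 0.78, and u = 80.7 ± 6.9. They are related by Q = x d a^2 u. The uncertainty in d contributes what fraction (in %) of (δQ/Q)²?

7.68%

(δQ/Q)² = (1·δx/x)² + (1·δd/d)² + (2·δa/a)² + (1·δu/u)²
  x term: (1×0.0257)² = 0.000662
  d term: (1×0.0534)² = 0.00285
  a term: (2×0.0811)² = 0.0263
  u term: (1×0.0855)² = 0.00731
Total = 0.0371. Share from d = 0.00285/0.0371 = 0.0768.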